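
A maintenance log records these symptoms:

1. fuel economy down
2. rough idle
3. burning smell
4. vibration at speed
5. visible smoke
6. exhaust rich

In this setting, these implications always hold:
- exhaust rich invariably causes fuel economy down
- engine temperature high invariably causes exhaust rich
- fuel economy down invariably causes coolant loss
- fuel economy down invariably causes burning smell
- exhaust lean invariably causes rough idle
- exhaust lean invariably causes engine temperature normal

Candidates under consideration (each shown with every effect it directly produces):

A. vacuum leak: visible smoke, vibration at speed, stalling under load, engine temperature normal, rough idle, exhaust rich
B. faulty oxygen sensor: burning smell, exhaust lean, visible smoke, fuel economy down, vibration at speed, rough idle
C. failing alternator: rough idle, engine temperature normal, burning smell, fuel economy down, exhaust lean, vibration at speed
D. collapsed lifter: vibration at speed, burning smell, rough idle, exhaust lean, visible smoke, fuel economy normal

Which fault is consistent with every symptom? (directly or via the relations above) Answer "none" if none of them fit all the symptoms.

For each candidate, compare predicted effects to what was observed:
(A) vacuum leak — accounts for every observation (fuel economy down via exhaust rich → fuel economy down)
(B) faulty oxygen sensor — fuel economy down +; rough idle +; burning smell +; vibration at speed +; visible smoke +; exhaust rich -
(C) failing alternator — fuel economy down +; rough idle +; burning smell +; vibration at speed +; visible smoke -; exhaust rich -
(D) collapsed lifter — fails on fuel economy down, exhaust rich (predicts fuel economy normal, not fuel economy down; predicts exhaust lean, not exhaust rich)
(A) alone accounts for all the evidence.

A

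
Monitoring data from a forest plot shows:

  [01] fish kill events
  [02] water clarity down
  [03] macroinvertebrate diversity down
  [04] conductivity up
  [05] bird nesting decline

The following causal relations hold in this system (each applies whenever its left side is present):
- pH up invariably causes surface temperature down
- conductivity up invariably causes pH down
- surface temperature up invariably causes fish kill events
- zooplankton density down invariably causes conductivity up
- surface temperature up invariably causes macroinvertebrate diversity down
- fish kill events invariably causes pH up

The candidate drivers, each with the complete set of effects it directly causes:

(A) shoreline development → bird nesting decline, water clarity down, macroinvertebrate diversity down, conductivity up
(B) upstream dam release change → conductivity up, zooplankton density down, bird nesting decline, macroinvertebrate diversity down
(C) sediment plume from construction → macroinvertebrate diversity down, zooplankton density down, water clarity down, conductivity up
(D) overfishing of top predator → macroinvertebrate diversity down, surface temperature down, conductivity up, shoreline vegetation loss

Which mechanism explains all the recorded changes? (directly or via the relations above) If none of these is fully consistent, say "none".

none

Testing each hypothesis:
(A) shoreline development — does not account for fish kill events
(B) upstream dam release change — does not account for fish kill events, water clarity down
(C) sediment plume from construction — fish kill events -; water clarity down +; macroinvertebrate diversity down +; conductivity up +; bird nesting decline -
(D) overfishing of top predator — does not account for fish kill events, water clarity down, bird nesting decline
No candidate is consistent with all observations.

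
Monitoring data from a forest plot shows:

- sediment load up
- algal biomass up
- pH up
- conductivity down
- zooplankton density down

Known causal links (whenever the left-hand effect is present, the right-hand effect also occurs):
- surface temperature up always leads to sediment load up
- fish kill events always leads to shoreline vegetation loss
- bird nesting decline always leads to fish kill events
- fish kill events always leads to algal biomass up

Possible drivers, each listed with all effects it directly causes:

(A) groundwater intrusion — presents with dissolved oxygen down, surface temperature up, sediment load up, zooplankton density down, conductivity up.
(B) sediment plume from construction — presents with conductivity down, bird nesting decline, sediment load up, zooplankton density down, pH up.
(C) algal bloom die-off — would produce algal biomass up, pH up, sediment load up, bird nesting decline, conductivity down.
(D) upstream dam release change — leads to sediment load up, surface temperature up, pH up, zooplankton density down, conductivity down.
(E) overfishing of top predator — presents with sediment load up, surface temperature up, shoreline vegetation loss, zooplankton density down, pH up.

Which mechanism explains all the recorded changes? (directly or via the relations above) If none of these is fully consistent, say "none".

B

Per-candidate check:
(A) groundwater intrusion — sediment load up ✓; algal biomass up ✗; pH up ✗; conductivity down ✗; zooplankton density down ✓
(B) sediment plume from construction — accounts for every observation (algal biomass up by bird nesting decline → fish kill events → algal biomass up)
(C) algal bloom die-off — does not account for zooplankton density down
(D) upstream dam release change — sediment load up ✓; algal biomass up ✗; pH up ✓; conductivity down ✓; zooplankton density down ✓
(E) overfishing of top predator — does not account for algal biomass up, conductivity down
(B) alone accounts for all the evidence.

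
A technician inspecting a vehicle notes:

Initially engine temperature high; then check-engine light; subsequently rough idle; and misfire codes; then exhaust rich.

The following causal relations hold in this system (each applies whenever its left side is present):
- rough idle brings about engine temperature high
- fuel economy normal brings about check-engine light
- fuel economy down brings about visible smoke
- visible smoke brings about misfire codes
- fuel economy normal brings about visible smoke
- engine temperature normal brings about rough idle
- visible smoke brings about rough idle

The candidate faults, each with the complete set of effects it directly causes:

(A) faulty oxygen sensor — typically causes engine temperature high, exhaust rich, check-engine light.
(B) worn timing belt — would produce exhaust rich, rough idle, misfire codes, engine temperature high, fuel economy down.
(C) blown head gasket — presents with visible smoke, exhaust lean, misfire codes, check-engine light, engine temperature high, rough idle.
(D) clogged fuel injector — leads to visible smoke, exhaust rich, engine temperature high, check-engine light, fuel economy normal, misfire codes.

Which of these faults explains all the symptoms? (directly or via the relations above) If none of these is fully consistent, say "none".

D

Testing each hypothesis:
(A) faulty oxygen sensor — does not account for rough idle, misfire codes
(B) worn timing belt — engine temperature high ✓; check-engine light ✗; rough idle ✓; misfire codes ✓; exhaust rich ✓
(C) blown head gasket — engine temperature high ✓; check-engine light ✓; rough idle ✓; misfire codes ✓; exhaust rich ✗
(D) clogged fuel injector — accounts for every observation (rough idle by visible smoke → rough idle)
Only (D) is consistent with every observation.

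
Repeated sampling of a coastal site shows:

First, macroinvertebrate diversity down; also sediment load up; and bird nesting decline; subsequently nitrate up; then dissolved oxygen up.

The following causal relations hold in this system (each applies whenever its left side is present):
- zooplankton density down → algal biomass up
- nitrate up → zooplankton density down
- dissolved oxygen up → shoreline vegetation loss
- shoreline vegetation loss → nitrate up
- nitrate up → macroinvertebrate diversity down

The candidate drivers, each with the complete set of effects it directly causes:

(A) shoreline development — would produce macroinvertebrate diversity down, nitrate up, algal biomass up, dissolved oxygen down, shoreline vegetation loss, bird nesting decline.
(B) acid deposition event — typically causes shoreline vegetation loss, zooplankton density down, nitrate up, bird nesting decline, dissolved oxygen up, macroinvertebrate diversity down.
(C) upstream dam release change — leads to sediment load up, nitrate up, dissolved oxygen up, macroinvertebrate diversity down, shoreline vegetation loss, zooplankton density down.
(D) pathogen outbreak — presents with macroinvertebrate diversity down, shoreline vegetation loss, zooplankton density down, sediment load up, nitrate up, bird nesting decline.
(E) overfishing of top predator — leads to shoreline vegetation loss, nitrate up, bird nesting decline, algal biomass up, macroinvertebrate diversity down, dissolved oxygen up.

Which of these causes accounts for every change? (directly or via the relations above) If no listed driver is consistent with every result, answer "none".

For each candidate, compare predicted effects to what was observed:
(A) shoreline development — fails on sediment load up, dissolved oxygen up (predicts dissolved oxygen down, not dissolved oxygen up)
(B) acid deposition event — does not account for sediment load up
(C) upstream dam release change — macroinvertebrate diversity down match; sediment load up match; bird nesting decline miss; nitrate up match; dissolved oxygen up match
(D) pathogen outbreak — macroinvertebrate diversity down match; sediment load up match; bird nesting decline match; nitrate up match; dissolved oxygen up miss
(E) overfishing of top predator — macroinvertebrate diversity down match; sediment load up miss; bird nesting decline match; nitrate up match; dissolved oxygen up match
No candidate is consistent with all observations.

none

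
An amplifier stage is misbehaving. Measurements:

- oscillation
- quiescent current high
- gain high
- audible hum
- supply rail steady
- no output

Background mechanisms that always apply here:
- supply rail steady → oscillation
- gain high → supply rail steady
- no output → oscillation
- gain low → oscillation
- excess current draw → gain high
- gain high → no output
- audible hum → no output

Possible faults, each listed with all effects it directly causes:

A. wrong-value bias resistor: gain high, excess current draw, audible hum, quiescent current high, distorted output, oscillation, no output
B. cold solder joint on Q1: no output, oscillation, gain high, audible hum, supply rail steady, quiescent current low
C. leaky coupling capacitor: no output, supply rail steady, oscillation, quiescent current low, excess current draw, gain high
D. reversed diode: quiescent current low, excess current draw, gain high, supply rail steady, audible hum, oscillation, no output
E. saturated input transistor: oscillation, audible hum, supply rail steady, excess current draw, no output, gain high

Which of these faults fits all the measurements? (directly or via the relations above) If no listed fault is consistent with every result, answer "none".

A

Testing each hypothesis:
(A) wrong-value bias resistor — oscillation match; quiescent current high match; gain high match; audible hum match; supply rail steady match (via gain high → supply rail steady); no output match
(B) cold solder joint on Q1 — fails on quiescent current high (predicts quiescent current low, not quiescent current high)
(C) leaky coupling capacitor — oscillation match; quiescent current high miss; gain high match; audible hum miss; supply rail steady match; no output match
(D) reversed diode — fails on quiescent current high (predicts quiescent current low, not quiescent current high)
(E) saturated input transistor — does not account for quiescent current high
(A) is the only candidate with no mismatches.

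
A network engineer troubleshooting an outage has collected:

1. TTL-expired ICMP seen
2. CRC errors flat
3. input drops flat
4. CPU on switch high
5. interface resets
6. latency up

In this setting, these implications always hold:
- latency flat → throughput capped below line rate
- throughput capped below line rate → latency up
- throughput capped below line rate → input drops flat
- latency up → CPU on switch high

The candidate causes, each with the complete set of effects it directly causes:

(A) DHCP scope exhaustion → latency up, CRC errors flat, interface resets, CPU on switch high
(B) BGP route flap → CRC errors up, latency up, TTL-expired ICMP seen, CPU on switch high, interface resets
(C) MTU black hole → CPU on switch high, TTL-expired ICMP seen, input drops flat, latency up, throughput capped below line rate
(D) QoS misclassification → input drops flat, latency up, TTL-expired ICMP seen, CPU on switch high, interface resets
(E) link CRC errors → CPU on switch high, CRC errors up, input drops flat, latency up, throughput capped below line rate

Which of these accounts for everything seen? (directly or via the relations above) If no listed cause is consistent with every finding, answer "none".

none

For each candidate, compare predicted effects to what was observed:
(A) DHCP scope exhaustion — does not account for TTL-expired ICMP seen, input drops flat
(B) BGP route flap — fails on CRC errors flat, input drops flat (predicts CRC errors up, not CRC errors flat)
(C) MTU black hole — TTL-expired ICMP seen ✓; CRC errors flat ✗; input drops flat ✓; CPU on switch high ✓; interface resets ✗; latency up ✓
(D) QoS misclassification — TTL-expired ICMP seen ✓; CRC errors flat ✗; input drops flat ✓; CPU on switch high ✓; interface resets ✓; latency up ✓
(E) link CRC errors — TTL-expired ICMP seen ✗; CRC errors flat ✗; input drops flat ✓; CPU on switch high ✓; interface resets ✗; latency up ✓
No candidate is consistent with all observations.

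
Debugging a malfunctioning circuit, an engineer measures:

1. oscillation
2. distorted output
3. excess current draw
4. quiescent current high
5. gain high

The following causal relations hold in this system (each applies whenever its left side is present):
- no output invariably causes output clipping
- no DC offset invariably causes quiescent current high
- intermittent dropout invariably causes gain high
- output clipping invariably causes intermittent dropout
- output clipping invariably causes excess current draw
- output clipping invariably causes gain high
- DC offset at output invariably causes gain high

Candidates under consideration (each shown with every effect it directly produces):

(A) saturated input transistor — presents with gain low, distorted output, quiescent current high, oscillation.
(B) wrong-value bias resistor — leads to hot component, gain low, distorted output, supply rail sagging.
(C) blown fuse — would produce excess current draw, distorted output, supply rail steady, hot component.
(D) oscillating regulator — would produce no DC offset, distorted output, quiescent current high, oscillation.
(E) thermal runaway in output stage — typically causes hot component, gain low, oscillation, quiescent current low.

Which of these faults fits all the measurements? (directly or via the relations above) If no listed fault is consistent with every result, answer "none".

Testing each hypothesis:
(A) saturated input transistor — fails on excess current draw, gain high (predicts gain low, not gain high)
(B) wrong-value bias resistor — fails on oscillation, excess current draw, quiescent current high, gain high (predicts gain low, not gain high)
(C) blown fuse — oscillation NO; distorted output yes; excess current draw yes; quiescent current high NO; gain high NO
(D) oscillating regulator — oscillation yes; distorted output yes; excess current draw NO; quiescent current high yes; gain high NO
(E) thermal runaway in output stage — oscillation yes; distorted output NO; excess current draw NO; quiescent current high NO; gain high NO
None of the listed candidates fits everything.

none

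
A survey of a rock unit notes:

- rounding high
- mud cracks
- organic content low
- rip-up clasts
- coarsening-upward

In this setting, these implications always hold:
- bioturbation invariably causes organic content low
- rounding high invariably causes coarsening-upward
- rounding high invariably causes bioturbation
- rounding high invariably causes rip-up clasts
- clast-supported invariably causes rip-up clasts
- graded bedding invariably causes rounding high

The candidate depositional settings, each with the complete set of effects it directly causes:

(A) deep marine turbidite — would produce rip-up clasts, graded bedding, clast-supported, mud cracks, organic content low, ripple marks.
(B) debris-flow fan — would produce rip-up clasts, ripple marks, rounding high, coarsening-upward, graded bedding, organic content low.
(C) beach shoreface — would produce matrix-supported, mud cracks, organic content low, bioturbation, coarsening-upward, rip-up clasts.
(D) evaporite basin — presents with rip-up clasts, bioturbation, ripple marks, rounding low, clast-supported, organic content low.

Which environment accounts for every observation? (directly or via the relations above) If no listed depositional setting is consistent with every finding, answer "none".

Testing each hypothesis:
(A) deep marine turbidite — accounts for every observation (rounding high via graded bedding → rounding high)
(B) debris-flow fan — does not account for mud cracks
(C) beach shoreface — does not account for rounding high
(D) evaporite basin — rounding high miss; mud cracks miss; organic content low match; rip-up clasts match; coarsening-upward miss
(A) alone accounts for all the evidence.

A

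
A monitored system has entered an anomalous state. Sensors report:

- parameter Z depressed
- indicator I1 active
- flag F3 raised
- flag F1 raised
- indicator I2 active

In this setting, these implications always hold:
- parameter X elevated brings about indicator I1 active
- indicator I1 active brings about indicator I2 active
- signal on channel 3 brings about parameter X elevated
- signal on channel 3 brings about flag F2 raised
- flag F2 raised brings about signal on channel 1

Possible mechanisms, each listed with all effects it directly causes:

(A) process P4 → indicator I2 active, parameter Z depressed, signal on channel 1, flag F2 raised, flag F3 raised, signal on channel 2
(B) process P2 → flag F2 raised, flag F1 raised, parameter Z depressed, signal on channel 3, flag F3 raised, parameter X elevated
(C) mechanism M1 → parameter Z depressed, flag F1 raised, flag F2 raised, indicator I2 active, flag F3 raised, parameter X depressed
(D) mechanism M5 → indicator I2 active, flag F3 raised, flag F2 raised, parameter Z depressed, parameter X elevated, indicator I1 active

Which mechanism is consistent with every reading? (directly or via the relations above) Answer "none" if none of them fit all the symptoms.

For each candidate, compare predicted effects to what was observed:
(A) process P4 — does not account for indicator I1 active, flag F1 raised
(B) process P2 — parameter Z depressed ✓; indicator I1 active ✓ (via parameter X elevated → indicator I1 active); flag F3 raised ✓; flag F1 raised ✓; indicator I2 active ✓ (via parameter X elevated → indicator I1 active → indicator I2 active)
(C) mechanism M1 — does not account for indicator I1 active
(D) mechanism M5 — parameter Z depressed ✓; indicator I1 active ✓; flag F3 raised ✓; flag F1 raised ✗; indicator I2 active ✓
(B) is the only candidate with no mismatches.

B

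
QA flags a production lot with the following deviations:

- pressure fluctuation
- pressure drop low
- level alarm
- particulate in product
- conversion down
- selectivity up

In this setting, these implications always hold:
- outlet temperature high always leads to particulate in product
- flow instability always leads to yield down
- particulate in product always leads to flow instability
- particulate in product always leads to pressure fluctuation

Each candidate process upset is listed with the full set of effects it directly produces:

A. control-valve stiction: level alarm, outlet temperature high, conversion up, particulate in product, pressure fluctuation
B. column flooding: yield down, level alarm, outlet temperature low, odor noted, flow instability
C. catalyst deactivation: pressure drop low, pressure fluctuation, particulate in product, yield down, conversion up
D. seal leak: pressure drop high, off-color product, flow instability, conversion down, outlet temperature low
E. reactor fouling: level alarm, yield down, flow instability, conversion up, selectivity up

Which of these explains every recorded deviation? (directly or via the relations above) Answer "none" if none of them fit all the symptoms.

none

Checking each candidate against the observations:
(A) control-valve stiction — fails on pressure drop low, conversion down, selectivity up (predicts conversion up, not conversion down)
(B) column flooding — pressure fluctuation NO; pressure drop low NO; level alarm yes; particulate in product NO; conversion down NO; selectivity up NO
(C) catalyst deactivation — pressure fluctuation yes; pressure drop low yes; level alarm NO; particulate in product yes; conversion down NO; selectivity up NO
(D) seal leak — fails on pressure fluctuation, pressure drop low, level alarm, particulate in product, selectivity up (predicts pressure drop high, not pressure drop low)
(E) reactor fouling — fails on pressure fluctuation, pressure drop low, particulate in product, conversion down (predicts conversion up, not conversion down)
No candidate is consistent with all observations.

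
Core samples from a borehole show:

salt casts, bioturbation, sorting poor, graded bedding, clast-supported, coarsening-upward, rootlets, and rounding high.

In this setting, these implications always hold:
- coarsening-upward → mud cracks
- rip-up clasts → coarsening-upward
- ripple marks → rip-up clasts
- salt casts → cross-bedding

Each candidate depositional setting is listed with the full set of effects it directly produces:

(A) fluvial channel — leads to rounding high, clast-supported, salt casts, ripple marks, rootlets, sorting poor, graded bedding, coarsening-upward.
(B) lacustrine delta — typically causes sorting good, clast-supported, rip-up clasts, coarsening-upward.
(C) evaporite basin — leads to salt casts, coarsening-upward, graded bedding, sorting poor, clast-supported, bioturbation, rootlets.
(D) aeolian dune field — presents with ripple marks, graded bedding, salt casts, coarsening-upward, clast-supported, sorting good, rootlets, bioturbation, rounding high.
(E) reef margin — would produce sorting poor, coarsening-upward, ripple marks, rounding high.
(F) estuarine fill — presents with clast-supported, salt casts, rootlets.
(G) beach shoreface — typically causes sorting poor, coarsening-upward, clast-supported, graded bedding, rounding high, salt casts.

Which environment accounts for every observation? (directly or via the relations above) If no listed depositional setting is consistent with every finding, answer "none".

Checking each candidate against the observations:
(A) fluvial channel — salt casts match; bioturbation miss; sorting poor match; graded bedding match; clast-supported match; coarsening-upward match; rootlets match; rounding high match
(B) lacustrine delta — salt casts miss; bioturbation miss; sorting poor miss; graded bedding miss; clast-supported match; coarsening-upward match; rootlets miss; rounding high miss
(C) evaporite basin — does not account for rounding high
(D) aeolian dune field — fails on sorting poor (predicts sorting good, not sorting poor)
(E) reef margin — salt casts miss; bioturbation miss; sorting poor match; graded bedding miss; clast-supported miss; coarsening-upward match; rootlets miss; rounding high match
(F) estuarine fill — salt casts match; bioturbation miss; sorting poor miss; graded bedding miss; clast-supported match; coarsening-upward miss; rootlets match; rounding high miss
(G) beach shoreface — salt casts match; bioturbation miss; sorting poor match; graded bedding match; clast-supported match; coarsening-upward match; rootlets miss; rounding high match
None of the listed candidates fits everything.

none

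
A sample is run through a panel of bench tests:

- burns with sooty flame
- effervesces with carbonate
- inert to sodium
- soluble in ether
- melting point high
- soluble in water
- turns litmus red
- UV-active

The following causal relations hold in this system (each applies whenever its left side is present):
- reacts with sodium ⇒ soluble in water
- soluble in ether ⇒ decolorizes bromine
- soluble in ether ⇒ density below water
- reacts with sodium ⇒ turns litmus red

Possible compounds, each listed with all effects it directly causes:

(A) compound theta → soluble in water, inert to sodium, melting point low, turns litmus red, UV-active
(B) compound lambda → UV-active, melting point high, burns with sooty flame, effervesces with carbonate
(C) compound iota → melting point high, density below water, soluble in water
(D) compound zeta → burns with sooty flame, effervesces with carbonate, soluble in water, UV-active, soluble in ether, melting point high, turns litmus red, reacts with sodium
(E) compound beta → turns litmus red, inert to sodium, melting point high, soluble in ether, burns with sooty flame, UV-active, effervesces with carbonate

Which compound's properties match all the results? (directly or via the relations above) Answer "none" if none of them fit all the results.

Per-candidate check:
(A) compound theta — burns with sooty flame miss; effervesces with carbonate miss; inert to sodium match; soluble in ether miss; melting point high miss; soluble in water match; turns litmus red match; UV-active match
(B) compound lambda — burns with sooty flame match; effervesces with carbonate match; inert to sodium miss; soluble in ether miss; melting point high match; soluble in water miss; turns litmus red miss; UV-active match
(C) compound iota — does not account for burns with sooty flame, effervesces with carbonate, inert to sodium, soluble in ether, turns litmus red, UV-active
(D) compound zeta — burns with sooty flame match; effervesces with carbonate match; inert to sodium miss; soluble in ether match; melting point high match; soluble in water match; turns litmus red match; UV-active match
(E) compound beta — does not account for soluble in water
No candidate is consistent with all observations.

none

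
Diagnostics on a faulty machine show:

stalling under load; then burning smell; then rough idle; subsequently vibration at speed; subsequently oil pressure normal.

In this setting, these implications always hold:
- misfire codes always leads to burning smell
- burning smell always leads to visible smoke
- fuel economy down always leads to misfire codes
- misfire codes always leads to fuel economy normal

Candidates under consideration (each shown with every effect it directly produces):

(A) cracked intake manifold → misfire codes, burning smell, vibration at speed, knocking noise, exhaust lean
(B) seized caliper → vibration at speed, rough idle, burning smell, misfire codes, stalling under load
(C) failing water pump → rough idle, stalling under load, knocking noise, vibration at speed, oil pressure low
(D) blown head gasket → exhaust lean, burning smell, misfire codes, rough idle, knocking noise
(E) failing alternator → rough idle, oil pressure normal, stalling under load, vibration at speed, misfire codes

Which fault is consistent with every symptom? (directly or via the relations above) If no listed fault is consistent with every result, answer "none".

E

Checking each candidate against the observations:
(A) cracked intake manifold — does not account for stalling under load, rough idle, oil pressure normal
(B) seized caliper — stalling under load match; burning smell match; rough idle match; vibration at speed match; oil pressure normal miss
(C) failing water pump — stalling under load match; burning smell miss; rough idle match; vibration at speed match; oil pressure normal miss
(D) blown head gasket — stalling under load miss; burning smell match; rough idle match; vibration at speed miss; oil pressure normal miss
(E) failing alternator — stalling under load match; burning smell match (by misfire codes → burning smell); rough idle match; vibration at speed match; oil pressure normal match
Only (E) is consistent with every observation.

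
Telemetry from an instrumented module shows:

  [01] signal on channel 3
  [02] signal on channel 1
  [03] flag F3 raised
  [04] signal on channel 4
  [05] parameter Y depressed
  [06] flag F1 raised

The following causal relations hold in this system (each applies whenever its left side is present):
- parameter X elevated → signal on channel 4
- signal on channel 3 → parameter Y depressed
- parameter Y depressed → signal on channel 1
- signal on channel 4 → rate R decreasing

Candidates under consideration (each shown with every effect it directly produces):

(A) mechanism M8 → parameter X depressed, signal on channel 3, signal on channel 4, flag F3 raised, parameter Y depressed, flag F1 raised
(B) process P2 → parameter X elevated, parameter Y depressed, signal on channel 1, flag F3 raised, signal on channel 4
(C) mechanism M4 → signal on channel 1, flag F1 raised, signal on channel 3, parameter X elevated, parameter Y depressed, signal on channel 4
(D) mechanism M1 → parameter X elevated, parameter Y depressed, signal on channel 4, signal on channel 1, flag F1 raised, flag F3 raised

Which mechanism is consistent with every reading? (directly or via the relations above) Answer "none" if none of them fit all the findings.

Per-candidate check:
(A) mechanism M8 — signal on channel 3 match; signal on channel 1 match (through parameter Y depressed → signal on channel 1); flag F3 raised match; signal on channel 4 match; parameter Y depressed match; flag F1 raised match
(B) process P2 — signal on channel 3 miss; signal on channel 1 match; flag F3 raised match; signal on channel 4 match; parameter Y depressed match; flag F1 raised miss
(C) mechanism M4 — signal on channel 3 match; signal on channel 1 match; flag F3 raised miss; signal on channel 4 match; parameter Y depressed match; flag F1 raised match
(D) mechanism M1 — signal on channel 3 miss; signal on channel 1 match; flag F3 raised match; signal on channel 4 match; parameter Y depressed match; flag F1 raised match
Only (A) is consistent with every observation.

A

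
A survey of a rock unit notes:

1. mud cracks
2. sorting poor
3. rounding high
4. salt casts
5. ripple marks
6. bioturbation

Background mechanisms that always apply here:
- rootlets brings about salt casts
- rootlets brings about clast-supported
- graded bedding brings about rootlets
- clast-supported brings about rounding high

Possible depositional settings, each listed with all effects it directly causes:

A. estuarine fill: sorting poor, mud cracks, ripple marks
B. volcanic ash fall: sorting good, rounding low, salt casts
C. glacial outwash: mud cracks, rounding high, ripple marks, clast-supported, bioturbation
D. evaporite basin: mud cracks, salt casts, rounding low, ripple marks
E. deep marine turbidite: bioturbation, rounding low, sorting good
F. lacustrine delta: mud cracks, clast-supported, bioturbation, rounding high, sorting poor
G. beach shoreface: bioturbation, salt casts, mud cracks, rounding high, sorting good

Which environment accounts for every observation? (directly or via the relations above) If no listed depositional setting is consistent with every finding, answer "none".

Per-candidate check:
(A) estuarine fill — does not account for rounding high, salt casts, bioturbation
(B) volcanic ash fall — fails on mud cracks, sorting poor, rounding high, ripple marks, bioturbation (predicts sorting good, not sorting poor; predicts rounding low, not rounding high)
(C) glacial outwash — does not account for sorting poor, salt casts
(D) evaporite basin — fails on sorting poor, rounding high, bioturbation (predicts rounding low, not rounding high)
(E) deep marine turbidite — fails on mud cracks, sorting poor, rounding high, salt casts, ripple marks (predicts sorting good, not sorting poor; predicts rounding low, not rounding high)
(F) lacustrine delta — does not account for salt casts, ripple marks
(G) beach shoreface — mud cracks ✓; sorting poor ✗; rounding high ✓; salt casts ✓; ripple marks ✗; bioturbation ✓
None of the listed candidates fits everything.

none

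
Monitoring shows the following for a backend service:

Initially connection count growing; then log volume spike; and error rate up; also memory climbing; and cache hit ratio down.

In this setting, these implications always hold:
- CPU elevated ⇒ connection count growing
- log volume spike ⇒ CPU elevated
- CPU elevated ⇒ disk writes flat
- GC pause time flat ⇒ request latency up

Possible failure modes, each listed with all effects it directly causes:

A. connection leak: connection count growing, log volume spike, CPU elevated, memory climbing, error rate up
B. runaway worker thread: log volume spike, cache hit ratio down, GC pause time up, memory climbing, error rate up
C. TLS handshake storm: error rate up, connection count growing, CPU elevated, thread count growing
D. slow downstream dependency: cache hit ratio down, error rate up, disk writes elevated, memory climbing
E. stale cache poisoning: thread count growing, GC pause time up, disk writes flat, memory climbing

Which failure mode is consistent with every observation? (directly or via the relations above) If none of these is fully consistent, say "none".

B

Checking each candidate against the observations:
(A) connection leak — connection count growing ✓; log volume spike ✓; error rate up ✓; memory climbing ✓; cache hit ratio down ✗
(B) runaway worker thread — accounts for every observation (connection count growing via log volume spike → CPU elevated → connection count growing)
(C) TLS handshake storm — connection count growing ✓; log volume spike ✗; error rate up ✓; memory climbing ✗; cache hit ratio down ✗
(D) slow downstream dependency — does not account for connection count growing, log volume spike
(E) stale cache poisoning — does not account for connection count growing, log volume spike, error rate up, cache hit ratio down
(B) alone accounts for all the evidence.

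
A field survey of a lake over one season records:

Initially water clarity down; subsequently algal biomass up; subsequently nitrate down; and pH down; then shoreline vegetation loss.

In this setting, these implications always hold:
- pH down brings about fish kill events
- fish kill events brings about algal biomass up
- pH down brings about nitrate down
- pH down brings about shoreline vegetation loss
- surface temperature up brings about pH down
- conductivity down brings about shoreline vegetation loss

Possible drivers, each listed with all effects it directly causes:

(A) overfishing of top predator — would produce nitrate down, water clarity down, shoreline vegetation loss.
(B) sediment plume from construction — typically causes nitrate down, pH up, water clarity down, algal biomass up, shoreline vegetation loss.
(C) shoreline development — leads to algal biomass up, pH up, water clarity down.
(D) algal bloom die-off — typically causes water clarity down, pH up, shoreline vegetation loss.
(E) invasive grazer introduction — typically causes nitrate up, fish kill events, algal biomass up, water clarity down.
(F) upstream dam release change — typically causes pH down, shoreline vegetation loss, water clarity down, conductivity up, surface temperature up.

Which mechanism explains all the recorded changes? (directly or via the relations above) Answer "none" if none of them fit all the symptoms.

F

Checking each candidate against the observations:
(A) overfishing of top predator — water clarity down ✓; algal biomass up ✗; nitrate down ✓; pH down ✗; shoreline vegetation loss ✓
(B) sediment plume from construction — water clarity down ✓; algal biomass up ✓; nitrate down ✓; pH down ✗; shoreline vegetation loss ✓
(C) shoreline development — fails on nitrate down, pH down, shoreline vegetation loss (predicts pH up, not pH down)
(D) algal bloom die-off — water clarity down ✓; algal biomass up ✗; nitrate down ✗; pH down ✗; shoreline vegetation loss ✓
(E) invasive grazer introduction — fails on nitrate down, pH down, shoreline vegetation loss (predicts nitrate up, not nitrate down)
(F) upstream dam release change — accounts for every observation (algal biomass up through pH down → fish kill events → algal biomass up)
Only (F) is consistent with every observation.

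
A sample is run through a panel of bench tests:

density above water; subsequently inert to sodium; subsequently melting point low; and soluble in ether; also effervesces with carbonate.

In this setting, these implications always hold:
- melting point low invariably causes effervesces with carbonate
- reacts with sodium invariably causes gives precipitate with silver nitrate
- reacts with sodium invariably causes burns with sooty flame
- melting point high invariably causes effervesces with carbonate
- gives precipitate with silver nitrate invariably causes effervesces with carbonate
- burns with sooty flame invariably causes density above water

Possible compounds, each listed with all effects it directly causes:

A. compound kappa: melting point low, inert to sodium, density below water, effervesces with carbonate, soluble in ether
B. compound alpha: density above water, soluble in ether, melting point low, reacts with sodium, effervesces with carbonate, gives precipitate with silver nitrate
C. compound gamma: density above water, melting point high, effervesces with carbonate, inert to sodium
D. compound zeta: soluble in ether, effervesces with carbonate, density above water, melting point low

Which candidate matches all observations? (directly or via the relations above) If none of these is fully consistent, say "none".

For each candidate, compare predicted effects to what was observed:
(A) compound kappa — density above water miss; inert to sodium match; melting point low match; soluble in ether match; effervesces with carbonate match
(B) compound alpha — density above water match; inert to sodium miss; melting point low match; soluble in ether match; effervesces with carbonate match
(C) compound gamma — fails on melting point low, soluble in ether (predicts melting point high, not melting point low)
(D) compound zeta — does not account for inert to sodium
No candidate is consistent with all observations.

none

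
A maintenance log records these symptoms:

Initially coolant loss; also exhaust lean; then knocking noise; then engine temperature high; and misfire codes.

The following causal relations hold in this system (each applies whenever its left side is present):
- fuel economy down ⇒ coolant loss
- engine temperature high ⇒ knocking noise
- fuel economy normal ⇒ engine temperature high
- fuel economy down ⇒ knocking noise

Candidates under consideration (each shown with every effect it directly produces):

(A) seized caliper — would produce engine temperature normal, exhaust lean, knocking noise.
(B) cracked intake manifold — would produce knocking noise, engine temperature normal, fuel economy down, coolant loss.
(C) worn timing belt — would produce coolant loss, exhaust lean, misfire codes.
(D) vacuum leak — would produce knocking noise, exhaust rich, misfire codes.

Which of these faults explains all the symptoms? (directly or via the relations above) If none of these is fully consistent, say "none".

none

Checking each candidate against the observations:
(A) seized caliper — fails on coolant loss, engine temperature high, misfire codes (predicts engine temperature normal, not engine temperature high)
(B) cracked intake manifold — coolant loss +; exhaust lean -; knocking noise +; engine temperature high -; misfire codes -
(C) worn timing belt — does not account for knocking noise, engine temperature high
(D) vacuum leak — coolant loss -; exhaust lean -; knocking noise +; engine temperature high -; misfire codes +
Every candidate fails on at least one observation.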